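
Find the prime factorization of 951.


951 / 3 = 317
317 / 317 = 1
951 = 3 × 317


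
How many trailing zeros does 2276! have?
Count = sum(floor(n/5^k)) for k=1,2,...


floor(2276/5) = 455
floor(2276/25) = 91
floor(2276/125) = 18
floor(2276/625) = 3
Total = 567

567 trailing zeros


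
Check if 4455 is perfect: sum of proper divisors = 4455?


Proper divisors of 4455: 1, 3, 5, 9, 11, 15, 27, 33, 45, 55, 81, 99, 135, 165, 297, 405, 495, 891, 1485
Sum = 1 + 3 + 5 + 9 + 11 + 15 + 27 + 33 + 45 + 55 + 81 + 99 + 135 + 165 + 297 + 405 + 495 + 891 + 1485 = 4257

No, 4455 is not perfect (4257 ≠ 4455)


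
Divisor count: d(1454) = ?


1454 = 2^1 × 727^1
d(1454) = (1+1) × (1+1) = 4

4 divisors


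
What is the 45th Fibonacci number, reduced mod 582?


F(k) mod 582 for k=1..45:
1, 1, 2, 3, 5, 8, 13, 21, 34, 55, 89, 144, 233, 377, 28, 405, 433, 256, 107, 363, 470, 251, 139, 390, 529, 337, 284, 39, 323, 362, 103, 465, 568, 451, 437, 306, 161, 467, 46, 513, 559, 490, 467, 375, 260
F(45) mod 582 = 260


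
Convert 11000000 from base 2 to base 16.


11000000 (base 2) = 192 (decimal)
192 (decimal) = C0 (base 16)


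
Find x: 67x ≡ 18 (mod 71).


GCD(67, 71) = 1, unique solution
a^(-1) mod 71 = 53
x = 53 * 18 mod 71 = 31

x ≡ 31 (mod 71)


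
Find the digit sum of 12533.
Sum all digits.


1 + 2 + 5 + 3 + 3 = 14


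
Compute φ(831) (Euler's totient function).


831 = 3 × 277
Prime factors: 3, 277
φ(831) = 831 × (1-1/3) × (1-1/277)
= 831 × 2/3 × 276/277 = 552

φ(831) = 552


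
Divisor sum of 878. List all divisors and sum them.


Divisors of 878: 1, 2, 439, 878
Sum = 1 + 2 + 439 + 878 = 1320

σ(878) = 1320


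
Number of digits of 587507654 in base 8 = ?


587507654 in base 8 = 4301123706
Number of digits = 10

10 digits (base 8)


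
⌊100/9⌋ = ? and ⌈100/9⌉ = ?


100/9 = 11.1111
floor = 11
ceil = 12

floor = 11, ceil = 12


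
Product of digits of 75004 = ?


7 × 5 × 0 × 0 × 4 = 0


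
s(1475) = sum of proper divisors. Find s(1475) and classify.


Proper divisors: 1, 5, 25, 59, 295
Sum = 1 + 5 + 25 + 59 + 295 = 385
385 < 1475 → deficient

s(1475) = 385 (deficient)


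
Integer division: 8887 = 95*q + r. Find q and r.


8887 = 95 * 93 + 52
Check: 8835 + 52 = 8887

q = 93, r = 52


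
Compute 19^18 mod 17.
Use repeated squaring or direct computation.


19^1 mod 17 = 2
19^2 mod 17 = 4
19^3 mod 17 = 8
19^4 mod 17 = 16
19^5 mod 17 = 15
19^6 mod 17 = 13
19^7 mod 17 = 9
19^8 mod 17 = 1
19^9 mod 17 = 2
19^10 mod 17 = 4
19^11 mod 17 = 8
19^12 mod 17 = 16
19^13 mod 17 = 15
19^14 mod 17 = 13
19^15 mod 17 = 9
19^16 mod 17 = 1
19^17 mod 17 = 2
19^18 mod 17 = 4


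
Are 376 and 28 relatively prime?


Euclidean algorithm:
376 = 13 * 28 + 12
28 = 2 * 12 + 4
12 = 3 * 4 + 0
GCD(376, 28) = 4

No, not coprime (GCD = 4)


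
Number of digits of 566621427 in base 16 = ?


566621427 in base 16 = 21C5F4F3
Number of digits = 8

8 digits (base 16)


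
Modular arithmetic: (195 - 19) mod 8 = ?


195 - 19 = 176
176 mod 8 = 0


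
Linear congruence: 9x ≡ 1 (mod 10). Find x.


GCD(9, 10) = 1, unique solution
a^(-1) mod 10 = 9
x = 9 * 1 mod 10 = 9

x ≡ 9 (mod 10)


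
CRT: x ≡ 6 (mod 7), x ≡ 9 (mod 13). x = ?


M = 7*13 = 91
M1 = M/7 = 13, M2 = M/13 = 7
M1^(-1) mod 7 = 6, M2^(-1) mod 13 = 2
x = 6*13*6 + 9*7*2 = 594
594 mod 91 = 48
Check: 48 mod 7 = 6 ✓, 48 mod 13 = 9 ✓

x ≡ 48 (mod 91)


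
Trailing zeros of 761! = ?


floor(761/5) = 152
floor(761/25) = 30
floor(761/125) = 6
floor(761/625) = 1
Total = 189

189 trailing zeros


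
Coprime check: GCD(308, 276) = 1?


Euclidean algorithm:
308 = 1 * 276 + 32
276 = 8 * 32 + 20
32 = 1 * 20 + 12
20 = 1 * 12 + 8
12 = 1 * 8 + 4
8 = 2 * 4 + 0
GCD(308, 276) = 4

No, not coprime (GCD = 4)


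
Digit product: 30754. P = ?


3 × 0 × 7 × 5 × 4 = 0


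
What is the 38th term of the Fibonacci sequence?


Sequence: 1, 1, 2, 3, 5, 8, 13, 21, 34, 55, 89, 144, 233, 377, 610, 987, 1597, 2584, 4181, 6765, 10946, 17711, 28657, 46368, 75025, 121393, 196418, 317811, 514229, 832040, 1346269, 2178309, 3524578, 5702887, 9227465, 14930352, 24157817, 39088169
F(38) = 39088169


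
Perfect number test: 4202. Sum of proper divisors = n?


Proper divisors of 4202: 1, 2, 11, 22, 191, 382, 2101
Sum = 1 + 2 + 11 + 22 + 191 + 382 + 2101 = 2710

No, 4202 is not perfect (2710 ≠ 4202)


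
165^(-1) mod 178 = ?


Use the extended Euclidean algorithm on (178, 165); each row r = 178*s + 165*t:
r=178, s=1, t=0
r=165, s=0, t=1
q=1: r=13, s=1, t=-1   [178*(1) + 165*(-1) = 13]
q=12: r=9, s=-12, t=13   [178*(-12) + 165*(13) = 9]
q=1: r=4, s=13, t=-14   [178*(13) + 165*(-14) = 4]
q=2: r=1, s=-38, t=41   [178*(-38) + 165*(41) = 1]
q=4: r=0, s=165, t=-178   [178*(165) + 165*(-178) = 0]
GCD = 1 with t = 41, so 165*(41) ≡ 1 (mod 178)
Inverse = 41 mod 178 = 41
Check: 165 * 41 = 6765 ≡ 1 (mod 178)

165^(-1) ≡ 41 (mod 178)


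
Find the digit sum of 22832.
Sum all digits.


2 + 2 + 8 + 3 + 2 = 17


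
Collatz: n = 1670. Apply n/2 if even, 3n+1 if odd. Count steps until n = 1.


1670 → 835 → 2506 → 1253 → 3760 → 1880 → 940 → 470 → 235 → 706 → 353 → 1060 → 530 → 265 → 796 → 398 → 199 → 598 → 299 → 898 → 449 → 1348 → 674 → 337 → 1012 → 506 → 253 → 760 → 380 → 190 → 95 → 286 → 143 → 430 → 215 → 646 → 323 → 970 → 485 → 1456 → 728 → 364 → 182 → 91 → 274 → 137 → 412 → 206 → 103 → 310 → 155 → 466 → 233 → 700 → 350 → 175 → 526 → 263 → 790 → 395 → 1186 → 593 → 1780 → 890 → 445 → 1336 → 668 → 334 → 167 → 502 → 251 → 754 → 377 → 1132 → 566 → 283 → 850 → 425 → 1276 → 638 → 319 → 958 → 479 → 1438 → 719 → 2158 → 1079 → 3238 → 1619 → 4858 → 2429 → 7288 → 3644 → 1822 → 911 → 2734 → 1367 → 4102 → 2051 → 6154 → 3077 → 9232 → 4616 → 2308 → 1154 → 577 → 1732 → 866 → 433 → 1300 → 650 → 325 → 976 → 488 → 244 → 122 → 61 → 184 → 92 → 46 → 23 → 70 → 35 → 106 → 53 → 160 → 80 → 40 → 20 → 10 → 5 → 16 → 8 → 4 → 2 → 1
Total steps = 135

135 steps


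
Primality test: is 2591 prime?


Check divisors up to sqrt(2591) = 50.9019
No divisors found.
2591 is prime.

Yes, 2591 is prime


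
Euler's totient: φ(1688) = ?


1688 = 2^3 × 211
Prime factors: 2, 211
φ(1688) = 1688 × (1-1/2) × (1-1/211)
= 1688 × 1/2 × 210/211 = 840

φ(1688) = 840


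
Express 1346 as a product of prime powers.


1346 / 2 = 673
673 / 673 = 1
1346 = 2 × 673


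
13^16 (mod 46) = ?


13^1 mod 46 = 13
13^2 mod 46 = 31
13^3 mod 46 = 35
13^4 mod 46 = 41
13^5 mod 46 = 27
13^6 mod 46 = 29
13^7 mod 46 = 9
13^8 mod 46 = 25
13^9 mod 46 = 3
13^10 mod 46 = 39
13^11 mod 46 = 1
13^12 mod 46 = 13
13^13 mod 46 = 31
13^14 mod 46 = 35
13^15 mod 46 = 41
13^16 mod 46 = 27


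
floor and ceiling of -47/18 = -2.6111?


-47/18 = -2.6111
floor = -3
ceil = -2

floor = -3, ceil = -2


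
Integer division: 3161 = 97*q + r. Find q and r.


3161 = 97 * 32 + 57
Check: 3104 + 57 = 3161

q = 32, r = 57


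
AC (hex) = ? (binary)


AC (base 16) = 172 (decimal)
172 (decimal) = 10101100 (base 2)


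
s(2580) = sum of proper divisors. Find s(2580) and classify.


Proper divisors: 1, 2, 3, 4, 5, 6, 10, 12, 15, 20, 30, 43, 60, 86, 129, 172, 215, 258, 430, 516, 645, 860, 1290
Sum = 1 + 2 + 3 + 4 + 5 + 6 + 10 + 12 + 15 + 20 + 30 + 43 + 60 + 86 + 129 + 172 + 215 + 258 + 430 + 516 + 645 + 860 + 1290 = 4812
4812 > 2580 → abundant

s(2580) = 4812 (abundant)


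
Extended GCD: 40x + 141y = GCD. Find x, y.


Tabular extended Euclidean (each row: r = 40*s + 141*t):
r=40, s=1, t=0
r=141, s=0, t=1
q=0: r=40, s=1, t=0   [40*(1) + 141*(0) = 40]
q=3: r=21, s=-3, t=1   [40*(-3) + 141*(1) = 21]
q=1: r=19, s=4, t=-1   [40*(4) + 141*(-1) = 19]
q=1: r=2, s=-7, t=2   [40*(-7) + 141*(2) = 2]
q=9: r=1, s=67, t=-19   [40*(67) + 141*(-19) = 1]
q=2: r=0, s=-141, t=40   [40*(-141) + 141*(40) = 0]
GCD = 1; from the row with r=1: x=67, y=-19
Check: 40*(67) + 141*(-19) = 2680 - 2679 = 1

GCD = 1, x = 67, y = -19


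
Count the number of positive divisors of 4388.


4388 = 2^2 × 1097^1
d(4388) = (2+1) × (1+1) = 6

6 divisors


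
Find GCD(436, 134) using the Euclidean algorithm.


436 = 3 * 134 + 34
134 = 3 * 34 + 32
34 = 1 * 32 + 2
32 = 16 * 2 + 0
GCD = 2


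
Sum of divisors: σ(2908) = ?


Divisors of 2908: 1, 2, 4, 727, 1454, 2908
Sum = 1 + 2 + 4 + 727 + 1454 + 2908 = 5096

σ(2908) = 5096


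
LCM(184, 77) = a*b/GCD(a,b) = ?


GCD(184, 77) = 1
LCM = 184*77/1 = 14168/1 = 14168

LCM = 14168


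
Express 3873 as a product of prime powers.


3873 / 3 = 1291
1291 / 1291 = 1
3873 = 3 × 1291


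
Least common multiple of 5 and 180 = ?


GCD(5, 180) = 5
LCM = 5*180/5 = 900/5 = 180

LCM = 180


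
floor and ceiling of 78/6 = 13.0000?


78/6 = 13.0000
floor = 13
ceil = 13

floor = 13, ceil = 13


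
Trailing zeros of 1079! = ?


floor(1079/5) = 215
floor(1079/25) = 43
floor(1079/125) = 8
floor(1079/625) = 1
Total = 267

267 trailing zeros


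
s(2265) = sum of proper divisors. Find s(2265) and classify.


Proper divisors: 1, 3, 5, 15, 151, 453, 755
Sum = 1 + 3 + 5 + 15 + 151 + 453 + 755 = 1383
1383 < 2265 → deficient

s(2265) = 1383 (deficient)


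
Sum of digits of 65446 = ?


6 + 5 + 4 + 4 + 6 = 25


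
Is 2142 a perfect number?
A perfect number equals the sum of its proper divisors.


Proper divisors of 2142: 1, 2, 3, 6, 7, 9, 14, 17, 18, 21, 34, 42, 51, 63, 102, 119, 126, 153, 238, 306, 357, 714, 1071
Sum = 1 + 2 + 3 + 6 + 7 + 9 + 14 + 17 + 18 + 21 + 34 + 42 + 51 + 63 + 102 + 119 + 126 + 153 + 238 + 306 + 357 + 714 + 1071 = 3474

No, 2142 is not perfect (3474 ≠ 2142)


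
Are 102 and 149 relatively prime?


Euclidean algorithm:
149 = 1 * 102 + 47
102 = 2 * 47 + 8
47 = 5 * 8 + 7
8 = 1 * 7 + 1
7 = 7 * 1 + 0
GCD(102, 149) = 1

Yes, coprime (GCD = 1)


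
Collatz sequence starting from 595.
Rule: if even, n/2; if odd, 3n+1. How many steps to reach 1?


595 → 1786 → 893 → 2680 → 1340 → 670 → 335 → 1006 → 503 → 1510 → 755 → 2266 → 1133 → 3400 → 1700 → 850 → 425 → 1276 → 638 → 319 → 958 → 479 → 1438 → 719 → 2158 → 1079 → 3238 → 1619 → 4858 → 2429 → 7288 → 3644 → 1822 → 911 → 2734 → 1367 → 4102 → 2051 → 6154 → 3077 → 9232 → 4616 → 2308 → 1154 → 577 → 1732 → 866 → 433 → 1300 → 650 → 325 → 976 → 488 → 244 → 122 → 61 → 184 → 92 → 46 → 23 → 70 → 35 → 106 → 53 → 160 → 80 → 40 → 20 → 10 → 5 → 16 → 8 → 4 → 2 → 1
Total steps = 74

74 steps


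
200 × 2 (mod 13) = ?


200 × 2 = 400
400 mod 13 = 10


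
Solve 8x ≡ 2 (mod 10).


GCD(8, 10) = 2 divides 2
Divide: 4x ≡ 1 (mod 5)
x ≡ 4 (mod 5)


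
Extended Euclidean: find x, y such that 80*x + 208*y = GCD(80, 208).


Tabular extended Euclidean (each row: r = 80*s + 208*t):
r=80, s=1, t=0
r=208, s=0, t=1
q=0: r=80, s=1, t=0   [80*(1) + 208*(0) = 80]
q=2: r=48, s=-2, t=1   [80*(-2) + 208*(1) = 48]
q=1: r=32, s=3, t=-1   [80*(3) + 208*(-1) = 32]
q=1: r=16, s=-5, t=2   [80*(-5) + 208*(2) = 16]
q=2: r=0, s=13, t=-5   [80*(13) + 208*(-5) = 0]
GCD = 16; from the row with r=16: x=-5, y=2
Check: 80*(-5) + 208*(2) = -400 + 416 = 16

GCD = 16, x = -5, y = 2


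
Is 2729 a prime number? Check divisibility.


Check divisors up to sqrt(2729) = 52.2398
No divisors found.
2729 is prime.

Yes, 2729 is prime


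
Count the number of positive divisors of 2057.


2057 = 11^2 × 17^1
d(2057) = (2+1) × (1+1) = 6

6 divisors


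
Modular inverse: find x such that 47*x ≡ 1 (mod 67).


Use the extended Euclidean algorithm on (67, 47); each row r = 67*s + 47*t:
r=67, s=1, t=0
r=47, s=0, t=1
q=1: r=20, s=1, t=-1   [67*(1) + 47*(-1) = 20]
q=2: r=7, s=-2, t=3   [67*(-2) + 47*(3) = 7]
q=2: r=6, s=5, t=-7   [67*(5) + 47*(-7) = 6]
q=1: r=1, s=-7, t=10   [67*(-7) + 47*(10) = 1]
q=6: r=0, s=47, t=-67   [67*(47) + 47*(-67) = 0]
GCD = 1 with t = 10, so 47*(10) ≡ 1 (mod 67)
Inverse = 10 mod 67 = 10
Check: 47 * 10 = 470 ≡ 1 (mod 67)

47^(-1) ≡ 10 (mod 67)


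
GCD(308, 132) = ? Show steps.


308 = 2 * 132 + 44
132 = 3 * 44 + 0
GCD = 44


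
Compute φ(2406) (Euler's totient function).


2406 = 2 × 3 × 401
Prime factors: 2, 3, 401
φ(2406) = 2406 × (1-1/2) × (1-1/3) × (1-1/401)
= 2406 × 1/2 × 2/3 × 400/401 = 800

φ(2406) = 800


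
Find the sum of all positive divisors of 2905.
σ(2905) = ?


Divisors of 2905: 1, 5, 7, 35, 83, 415, 581, 2905
Sum = 1 + 5 + 7 + 35 + 83 + 415 + 581 + 2905 = 4032

σ(2905) = 4032


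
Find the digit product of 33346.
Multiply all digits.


3 × 3 × 3 × 4 × 6 = 648


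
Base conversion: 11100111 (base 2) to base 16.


11100111 (base 2) = 231 (decimal)
231 (decimal) = E7 (base 16)


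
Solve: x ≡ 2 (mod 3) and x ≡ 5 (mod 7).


M = 3*7 = 21
M1 = M/3 = 7, M2 = M/7 = 3
M1^(-1) mod 3 = 1, M2^(-1) mod 7 = 5
x = 2*7*1 + 5*3*5 = 89
89 mod 21 = 5
Check: 5 mod 3 = 2 ✓, 5 mod 7 = 5 ✓

x ≡ 5 (mod 21)


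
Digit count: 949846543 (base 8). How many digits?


949846543 in base 8 = 7047301017
Number of digits = 10

10 digits (base 8)


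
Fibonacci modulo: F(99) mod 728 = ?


F(k) mod 728 for k=1..99:
1, 1, 2, 3, 5, 8, 13, 21, 34, 55, 89, 144, 233, 377, 610, 259, 141, 400, 541, 213, 26, 239, 265, 504, 41, 545, 586, 403, 261, 664, 197, 133, 330, 463, 65, 528, 593, 393, 258, 651, 181, 104, 285, 389, 674, 335, 281, 616, 169, 57, 226, 283, 509, 64, 573, 637, 482, 391, 145, 536, 681, 489, 442, 203, 645, 120, 37, 157, 194, 351, 545, 168, 713, 153, 138, 291, 429, 720, 421, 413, 106, 519, 625, 416, 313, 1, 314, 315, 629, 216, 117, 333, 450, 55, 505, 560, 337, 169, 506
F(99) mod 728 = 506


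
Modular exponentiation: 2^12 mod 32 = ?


2^1 mod 32 = 2
2^2 mod 32 = 4
2^3 mod 32 = 8
2^4 mod 32 = 16
2^5 mod 32 = 0
2^6 mod 32 = 0
2^7 mod 32 = 0
2^8 mod 32 = 0
2^9 mod 32 = 0
2^10 mod 32 = 0
2^11 mod 32 = 0
2^12 mod 32 = 0


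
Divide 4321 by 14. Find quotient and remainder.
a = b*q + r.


4321 = 14 * 308 + 9
Check: 4312 + 9 = 4321

q = 308, r = 9


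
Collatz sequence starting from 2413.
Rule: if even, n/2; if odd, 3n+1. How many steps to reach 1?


2413 → 7240 → 3620 → 1810 → 905 → 2716 → 1358 → 679 → 2038 → 1019 → 3058 → 1529 → 4588 → 2294 → 1147 → 3442 → 1721 → 5164 → 2582 → 1291 → 3874 → 1937 → 5812 → 2906 → 1453 → 4360 → 2180 → 1090 → 545 → 1636 → 818 → 409 → 1228 → 614 → 307 → 922 → 461 → 1384 → 692 → 346 → 173 → 520 → 260 → 130 → 65 → 196 → 98 → 49 → 148 → 74 → 37 → 112 → 56 → 28 → 14 → 7 → 22 → 11 → 34 → 17 → 52 → 26 → 13 → 40 → 20 → 10 → 5 → 16 → 8 → 4 → 2 → 1
Total steps = 71

71 steps


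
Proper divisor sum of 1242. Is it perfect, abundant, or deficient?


Proper divisors: 1, 2, 3, 6, 9, 18, 23, 27, 46, 54, 69, 138, 207, 414, 621
Sum = 1 + 2 + 3 + 6 + 9 + 18 + 23 + 27 + 46 + 54 + 69 + 138 + 207 + 414 + 621 = 1638
1638 > 1242 → abundant

s(1242) = 1638 (abundant)


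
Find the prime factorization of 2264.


2264 / 2 = 1132
1132 / 2 = 566
566 / 2 = 283
283 / 283 = 1
2264 = 2^3 × 283


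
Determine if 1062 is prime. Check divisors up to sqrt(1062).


1062 / 2 = 531 (exact division)
1062 is NOT prime.

No, 1062 is not prime


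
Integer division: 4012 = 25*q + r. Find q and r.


4012 = 25 * 160 + 12
Check: 4000 + 12 = 4012

q = 160, r = 12


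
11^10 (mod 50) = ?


11^1 mod 50 = 11
11^2 mod 50 = 21
11^3 mod 50 = 31
11^4 mod 50 = 41
11^5 mod 50 = 1
11^6 mod 50 = 11
11^7 mod 50 = 21
11^8 mod 50 = 31
11^9 mod 50 = 41
11^10 mod 50 = 1


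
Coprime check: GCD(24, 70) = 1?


Euclidean algorithm:
70 = 2 * 24 + 22
24 = 1 * 22 + 2
22 = 11 * 2 + 0
GCD(24, 70) = 2

No, not coprime (GCD = 2)


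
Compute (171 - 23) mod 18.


171 - 23 = 148
148 mod 18 = 4


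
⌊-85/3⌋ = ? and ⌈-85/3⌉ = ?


-85/3 = -28.3333
floor = -29
ceil = -28

floor = -29, ceil = -28


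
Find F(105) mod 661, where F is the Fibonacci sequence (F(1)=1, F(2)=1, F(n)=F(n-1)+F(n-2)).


F(k) mod 661 for k=1..105:
1, 1, 2, 3, 5, 8, 13, 21, 34, 55, 89, 144, 233, 377, 610, 326, 275, 601, 215, 155, 370, 525, 234, 98, 332, 430, 101, 531, 632, 502, 473, 314, 126, 440, 566, 345, 250, 595, 184, 118, 302, 420, 61, 481, 542, 362, 243, 605, 187, 131, 318, 449, 106, 555, 0, 555, 555, 449, 343, 131, 474, 605, 418, 362, 119, 481, 600, 420, 359, 118, 477, 595, 411, 345, 95, 440, 535, 314, 188, 502, 29, 531, 560, 430, 329, 98, 427, 525, 291, 155, 446, 601, 386, 326, 51, 377, 428, 144, 572, 55, 627, 21, 648, 8, 656
F(105) mod 661 = 656


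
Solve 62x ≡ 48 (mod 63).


GCD(62, 63) = 1, unique solution
a^(-1) mod 63 = 62
x = 62 * 48 mod 63 = 15

x ≡ 15 (mod 63)


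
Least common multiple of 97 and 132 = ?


GCD(97, 132) = 1
LCM = 97*132/1 = 12804/1 = 12804

LCM = 12804


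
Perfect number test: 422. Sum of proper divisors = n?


Proper divisors of 422: 1, 2, 211
Sum = 1 + 2 + 211 = 214

No, 422 is not perfect (214 ≠ 422)


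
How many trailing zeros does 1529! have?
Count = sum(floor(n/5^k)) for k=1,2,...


floor(1529/5) = 305
floor(1529/25) = 61
floor(1529/125) = 12
floor(1529/625) = 2
Total = 380

380 trailing zeros


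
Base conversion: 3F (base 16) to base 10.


3F (base 16) = 63 (decimal)
63 (decimal) = 63 (base 10)


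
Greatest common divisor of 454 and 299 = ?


454 = 1 * 299 + 155
299 = 1 * 155 + 144
155 = 1 * 144 + 11
144 = 13 * 11 + 1
11 = 11 * 1 + 0
GCD = 1


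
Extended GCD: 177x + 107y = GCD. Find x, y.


Tabular extended Euclidean (each row: r = 177*s + 107*t):
r=177, s=1, t=0
r=107, s=0, t=1
q=1: r=70, s=1, t=-1   [177*(1) + 107*(-1) = 70]
q=1: r=37, s=-1, t=2   [177*(-1) + 107*(2) = 37]
q=1: r=33, s=2, t=-3   [177*(2) + 107*(-3) = 33]
q=1: r=4, s=-3, t=5   [177*(-3) + 107*(5) = 4]
q=8: r=1, s=26, t=-43   [177*(26) + 107*(-43) = 1]
q=4: r=0, s=-107, t=177   [177*(-107) + 107*(177) = 0]
GCD = 1; from the row with r=1: x=26, y=-43
Check: 177*(26) + 107*(-43) = 4602 - 4601 = 1

GCD = 1, x = 26, y = -43


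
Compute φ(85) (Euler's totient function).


85 = 5 × 17
Prime factors: 5, 17
φ(85) = 85 × (1-1/5) × (1-1/17)
= 85 × 4/5 × 16/17 = 64

φ(85) = 64


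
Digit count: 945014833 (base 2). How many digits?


945014833 in base 2 = 111000010100111100100000110001
Number of digits = 30

30 digits (base 2)


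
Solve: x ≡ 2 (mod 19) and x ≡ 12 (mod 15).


M = 19*15 = 285
M1 = M/19 = 15, M2 = M/15 = 19
M1^(-1) mod 19 = 14, M2^(-1) mod 15 = 4
x = 2*15*14 + 12*19*4 = 1332
1332 mod 285 = 192
Check: 192 mod 19 = 2 ✓, 192 mod 15 = 12 ✓

x ≡ 192 (mod 285)


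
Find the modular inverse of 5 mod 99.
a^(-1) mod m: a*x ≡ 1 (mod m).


Use the extended Euclidean algorithm on (99, 5); each row r = 99*s + 5*t:
r=99, s=1, t=0
r=5, s=0, t=1
q=19: r=4, s=1, t=-19   [99*(1) + 5*(-19) = 4]
q=1: r=1, s=-1, t=20   [99*(-1) + 5*(20) = 1]
q=4: r=0, s=5, t=-99   [99*(5) + 5*(-99) = 0]
GCD = 1 with t = 20, so 5*(20) ≡ 1 (mod 99)
Inverse = 20 mod 99 = 20
Check: 5 * 20 = 100 ≡ 1 (mod 99)

5^(-1) ≡ 20 (mod 99)


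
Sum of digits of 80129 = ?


8 + 0 + 1 + 2 + 9 = 20


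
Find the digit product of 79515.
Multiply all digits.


7 × 9 × 5 × 1 × 5 = 1575


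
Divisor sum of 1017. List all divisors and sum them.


Divisors of 1017: 1, 3, 9, 113, 339, 1017
Sum = 1 + 3 + 9 + 113 + 339 + 1017 = 1482

σ(1017) = 1482


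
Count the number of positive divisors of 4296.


4296 = 2^3 × 3^1 × 179^1
d(4296) = (3+1) × (1+1) × (1+1) = 16

16 divisors


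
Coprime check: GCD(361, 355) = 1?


Euclidean algorithm:
361 = 1 * 355 + 6
355 = 59 * 6 + 1
6 = 6 * 1 + 0
GCD(361, 355) = 1

Yes, coprime (GCD = 1)


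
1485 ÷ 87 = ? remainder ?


1485 = 87 * 17 + 6
Check: 1479 + 6 = 1485

q = 17, r = 6


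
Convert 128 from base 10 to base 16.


128 (base 10) = 128 (decimal)
128 (decimal) = 80 (base 16)


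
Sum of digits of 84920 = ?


8 + 4 + 9 + 2 + 0 = 23


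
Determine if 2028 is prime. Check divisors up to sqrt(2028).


2028 / 2 = 1014 (exact division)
2028 is NOT prime.

No, 2028 is not prime


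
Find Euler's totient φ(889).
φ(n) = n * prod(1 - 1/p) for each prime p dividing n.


889 = 7 × 127
Prime factors: 7, 127
φ(889) = 889 × (1-1/7) × (1-1/127)
= 889 × 6/7 × 126/127 = 756

φ(889) = 756


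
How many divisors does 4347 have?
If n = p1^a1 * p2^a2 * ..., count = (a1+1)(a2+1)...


4347 = 3^3 × 7^1 × 23^1
d(4347) = (3+1) × (1+1) × (1+1) = 16

16 divisors


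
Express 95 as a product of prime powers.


95 / 5 = 19
19 / 19 = 1
95 = 5 × 19


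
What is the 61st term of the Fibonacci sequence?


Sequence: 1, 1, 2, 3, 5, 8, 13, 21, 34, 55, 89, 144, 233, 377, 610, 987, 1597, 2584, 4181, 6765, 10946, 17711, 28657, 46368, 75025, 121393, 196418, 317811, 514229, 832040, 1346269, 2178309, 3524578, 5702887, 9227465, 14930352, 24157817, 39088169, 63245986, 102334155, 165580141, 267914296, 433494437, 701408733, 1134903170, 1836311903, 2971215073, 4807526976, 7778742049, 12586269025, 20365011074, 32951280099, 53316291173, 86267571272, 139583862445, 225851433717, 365435296162, 591286729879, 956722026041, 1548008755920, 2504730781961
F(61) = 2504730781961


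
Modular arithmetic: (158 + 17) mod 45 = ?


158 + 17 = 175
175 mod 45 = 40


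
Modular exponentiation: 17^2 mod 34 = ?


17^1 mod 34 = 17
17^2 mod 34 = 17


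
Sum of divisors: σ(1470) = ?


Divisors of 1470: 1, 2, 3, 5, 6, 7, 10, 14, 15, 21, 30, 35, 42, 49, 70, 98, 105, 147, 210, 245, 294, 490, 735, 1470
Sum = 1 + 2 + 3 + 5 + 6 + 7 + 10 + 14 + 15 + 21 + 30 + 35 + 42 + 49 + 70 + 98 + 105 + 147 + 210 + 245 + 294 + 490 + 735 + 1470 = 4104

σ(1470) = 4104


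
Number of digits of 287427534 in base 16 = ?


287427534 in base 16 = 1121CBCE
Number of digits = 8

8 digits (base 16)


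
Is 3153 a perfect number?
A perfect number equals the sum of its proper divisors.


Proper divisors of 3153: 1, 3, 1051
Sum = 1 + 3 + 1051 = 1055

No, 3153 is not perfect (1055 ≠ 3153)


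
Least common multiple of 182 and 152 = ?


GCD(182, 152) = 2
LCM = 182*152/2 = 27664/2 = 13832

LCM = 13832


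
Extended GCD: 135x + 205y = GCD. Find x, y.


Tabular extended Euclidean (each row: r = 135*s + 205*t):
r=135, s=1, t=0
r=205, s=0, t=1
q=0: r=135, s=1, t=0   [135*(1) + 205*(0) = 135]
q=1: r=70, s=-1, t=1   [135*(-1) + 205*(1) = 70]
q=1: r=65, s=2, t=-1   [135*(2) + 205*(-1) = 65]
q=1: r=5, s=-3, t=2   [135*(-3) + 205*(2) = 5]
q=13: r=0, s=41, t=-27   [135*(41) + 205*(-27) = 0]
GCD = 5; from the row with r=5: x=-3, y=2
Check: 135*(-3) + 205*(2) = -405 + 410 = 5

GCD = 5, x = -3, y = 2


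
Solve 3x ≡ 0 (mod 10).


GCD(3, 10) = 1, unique solution
a^(-1) mod 10 = 7
x = 7 * 0 mod 10 = 0

x ≡ 0 (mod 10)


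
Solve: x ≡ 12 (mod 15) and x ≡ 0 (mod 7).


M = 15*7 = 105
M1 = M/15 = 7, M2 = M/7 = 15
M1^(-1) mod 15 = 13, M2^(-1) mod 7 = 1
x = 12*7*13 + 0*15*1 = 1092
1092 mod 105 = 42
Check: 42 mod 15 = 12 ✓, 42 mod 7 = 0 ✓

x ≡ 42 (mod 105)


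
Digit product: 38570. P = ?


3 × 8 × 5 × 7 × 0 = 0


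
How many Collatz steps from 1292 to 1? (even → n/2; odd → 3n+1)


1292 → 646 → 323 → 970 → 485 → 1456 → 728 → 364 → 182 → 91 → 274 → 137 → 412 → 206 → 103 → 310 → 155 → 466 → 233 → 700 → 350 → 175 → 526 → 263 → 790 → 395 → 1186 → 593 → 1780 → 890 → 445 → 1336 → 668 → 334 → 167 → 502 → 251 → 754 → 377 → 1132 → 566 → 283 → 850 → 425 → 1276 → 638 → 319 → 958 → 479 → 1438 → 719 → 2158 → 1079 → 3238 → 1619 → 4858 → 2429 → 7288 → 3644 → 1822 → 911 → 2734 → 1367 → 4102 → 2051 → 6154 → 3077 → 9232 → 4616 → 2308 → 1154 → 577 → 1732 → 866 → 433 → 1300 → 650 → 325 → 976 → 488 → 244 → 122 → 61 → 184 → 92 → 46 → 23 → 70 → 35 → 106 → 53 → 160 → 80 → 40 → 20 → 10 → 5 → 16 → 8 → 4 → 2 → 1
Total steps = 101

101 steps


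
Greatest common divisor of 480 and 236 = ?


480 = 2 * 236 + 8
236 = 29 * 8 + 4
8 = 2 * 4 + 0
GCD = 4


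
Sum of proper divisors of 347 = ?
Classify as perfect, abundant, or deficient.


Proper divisors: 1
Sum = 1 = 1
1 < 347 → deficient

s(347) = 1 (deficient)


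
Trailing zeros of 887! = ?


floor(887/5) = 177
floor(887/25) = 35
floor(887/125) = 7
floor(887/625) = 1
Total = 220

220 trailing zeros


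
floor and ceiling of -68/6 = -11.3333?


-68/6 = -11.3333
floor = -12
ceil = -11

floor = -12, ceil = -11


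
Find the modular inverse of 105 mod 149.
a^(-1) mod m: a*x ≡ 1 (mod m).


Use the extended Euclidean algorithm on (149, 105); each row r = 149*s + 105*t:
r=149, s=1, t=0
r=105, s=0, t=1
q=1: r=44, s=1, t=-1   [149*(1) + 105*(-1) = 44]
q=2: r=17, s=-2, t=3   [149*(-2) + 105*(3) = 17]
q=2: r=10, s=5, t=-7   [149*(5) + 105*(-7) = 10]
q=1: r=7, s=-7, t=10   [149*(-7) + 105*(10) = 7]
q=1: r=3, s=12, t=-17   [149*(12) + 105*(-17) = 3]
q=2: r=1, s=-31, t=44   [149*(-31) + 105*(44) = 1]
q=3: r=0, s=105, t=-149   [149*(105) + 105*(-149) = 0]
GCD = 1 with t = 44, so 105*(44) ≡ 1 (mod 149)
Inverse = 44 mod 149 = 44
Check: 105 * 44 = 4620 ≡ 1 (mod 149)

105^(-1) ≡ 44 (mod 149)


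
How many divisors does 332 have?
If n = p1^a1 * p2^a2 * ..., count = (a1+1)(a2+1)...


332 = 2^2 × 83^1
d(332) = (2+1) × (1+1) = 6

6 divisors


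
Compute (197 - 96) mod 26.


197 - 96 = 101
101 mod 26 = 23


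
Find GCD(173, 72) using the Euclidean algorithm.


173 = 2 * 72 + 29
72 = 2 * 29 + 14
29 = 2 * 14 + 1
14 = 14 * 1 + 0
GCD = 1


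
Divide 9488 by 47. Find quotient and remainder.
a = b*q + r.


9488 = 47 * 201 + 41
Check: 9447 + 41 = 9488

q = 201, r = 41


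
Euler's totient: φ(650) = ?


650 = 2 × 5^2 × 13
Prime factors: 2, 5, 13
φ(650) = 650 × (1-1/2) × (1-1/5) × (1-1/13)
= 650 × 1/2 × 4/5 × 12/13 = 240

φ(650) = 240


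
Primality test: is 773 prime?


Check divisors up to sqrt(773) = 27.8029
No divisors found.
773 is prime.

Yes, 773 is prime


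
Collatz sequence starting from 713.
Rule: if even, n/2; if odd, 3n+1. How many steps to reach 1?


713 → 2140 → 1070 → 535 → 1606 → 803 → 2410 → 1205 → 3616 → 1808 → 904 → 452 → 226 → 113 → 340 → 170 → 85 → 256 → 128 → 64 → 32 → 16 → 8 → 4 → 2 → 1
Total steps = 25

25 steps


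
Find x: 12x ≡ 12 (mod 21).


GCD(12, 21) = 3 divides 12
Divide: 4x ≡ 4 (mod 7)
x ≡ 1 (mod 7)


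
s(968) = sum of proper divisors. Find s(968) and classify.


Proper divisors: 1, 2, 4, 8, 11, 22, 44, 88, 121, 242, 484
Sum = 1 + 2 + 4 + 8 + 11 + 22 + 44 + 88 + 121 + 242 + 484 = 1027
1027 > 968 → abundant

s(968) = 1027 (abundant)


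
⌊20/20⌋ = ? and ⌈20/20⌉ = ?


20/20 = 1.0000
floor = 1
ceil = 1

floor = 1, ceil = 1


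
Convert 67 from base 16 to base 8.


67 (base 16) = 103 (decimal)
103 (decimal) = 147 (base 8)


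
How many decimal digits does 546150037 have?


546150037 has 9 digits in base 10
floor(log10(546150037)) + 1 = floor(8.7373) + 1 = 9

9 digits (base 10)


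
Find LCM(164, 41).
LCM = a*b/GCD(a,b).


GCD(164, 41) = 41
LCM = 164*41/41 = 6724/41 = 164

LCM = 164


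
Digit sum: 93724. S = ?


9 + 3 + 7 + 2 + 4 = 25


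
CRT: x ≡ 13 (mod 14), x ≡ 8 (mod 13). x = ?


M = 14*13 = 182
M1 = M/14 = 13, M2 = M/13 = 14
M1^(-1) mod 14 = 13, M2^(-1) mod 13 = 1
x = 13*13*13 + 8*14*1 = 2309
2309 mod 182 = 125
Check: 125 mod 14 = 13 ✓, 125 mod 13 = 8 ✓

x ≡ 125 (mod 182)


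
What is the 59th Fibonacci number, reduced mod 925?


F(k) mod 925 for k=1..59:
1, 1, 2, 3, 5, 8, 13, 21, 34, 55, 89, 144, 233, 377, 610, 62, 672, 734, 481, 290, 771, 136, 907, 118, 100, 218, 318, 536, 854, 465, 394, 859, 328, 262, 590, 852, 517, 444, 36, 480, 516, 71, 587, 658, 320, 53, 373, 426, 799, 300, 174, 474, 648, 197, 845, 117, 37, 154, 191
F(59) mod 925 = 191


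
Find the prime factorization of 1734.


1734 / 2 = 867
867 / 3 = 289
289 / 17 = 17
17 / 17 = 1
1734 = 2 × 3 × 17^2


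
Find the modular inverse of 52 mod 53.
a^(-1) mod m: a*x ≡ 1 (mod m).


Use the extended Euclidean algorithm on (53, 52); each row r = 53*s + 52*t:
r=53, s=1, t=0
r=52, s=0, t=1
q=1: r=1, s=1, t=-1   [53*(1) + 52*(-1) = 1]
q=52: r=0, s=-52, t=53   [53*(-52) + 52*(53) = 0]
GCD = 1 with t = -1, so 52*(-1) ≡ 1 (mod 53)
Inverse = -1 mod 53 = 52
Check: 52 * 52 = 2704 ≡ 1 (mod 53)

52^(-1) ≡ 52 (mod 53)


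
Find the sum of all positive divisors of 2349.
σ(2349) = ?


Divisors of 2349: 1, 3, 9, 27, 29, 81, 87, 261, 783, 2349
Sum = 1 + 3 + 9 + 27 + 29 + 81 + 87 + 261 + 783 + 2349 = 3630

σ(2349) = 3630


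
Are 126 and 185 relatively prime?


Euclidean algorithm:
185 = 1 * 126 + 59
126 = 2 * 59 + 8
59 = 7 * 8 + 3
8 = 2 * 3 + 2
3 = 1 * 2 + 1
2 = 2 * 1 + 0
GCD(126, 185) = 1

Yes, coprime (GCD = 1)


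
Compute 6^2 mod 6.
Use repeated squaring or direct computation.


6^1 mod 6 = 0
6^2 mod 6 = 0


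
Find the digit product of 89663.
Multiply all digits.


8 × 9 × 6 × 6 × 3 = 7776


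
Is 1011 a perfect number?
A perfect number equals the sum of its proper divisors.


Proper divisors of 1011: 1, 3, 337
Sum = 1 + 3 + 337 = 341

No, 1011 is not perfect (341 ≠ 1011)


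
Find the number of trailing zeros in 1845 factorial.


floor(1845/5) = 369
floor(1845/25) = 73
floor(1845/125) = 14
floor(1845/625) = 2
Total = 458

458 trailing zeros


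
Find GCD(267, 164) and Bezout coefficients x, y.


Tabular extended Euclidean (each row: r = 267*s + 164*t):
r=267, s=1, t=0
r=164, s=0, t=1
q=1: r=103, s=1, t=-1   [267*(1) + 164*(-1) = 103]
q=1: r=61, s=-1, t=2   [267*(-1) + 164*(2) = 61]
q=1: r=42, s=2, t=-3   [267*(2) + 164*(-3) = 42]
q=1: r=19, s=-3, t=5   [267*(-3) + 164*(5) = 19]
q=2: r=4, s=8, t=-13   [267*(8) + 164*(-13) = 4]
q=4: r=3, s=-35, t=57   [267*(-35) + 164*(57) = 3]
q=1: r=1, s=43, t=-70   [267*(43) + 164*(-70) = 1]
q=3: r=0, s=-164, t=267   [267*(-164) + 164*(267) = 0]
GCD = 1; from the row with r=1: x=43, y=-70
Check: 267*(43) + 164*(-70) = 11481 - 11480 = 1

GCD = 1, x = 43, y = -70


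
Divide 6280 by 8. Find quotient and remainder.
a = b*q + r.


6280 = 8 * 785 + 0
Check: 6280 + 0 = 6280

q = 785, r = 0


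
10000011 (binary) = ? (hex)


10000011 (base 2) = 131 (decimal)
131 (decimal) = 83 (base 16)


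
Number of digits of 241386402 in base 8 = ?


241386402 in base 8 = 1630641642
Number of digits = 10

10 digits (base 8)


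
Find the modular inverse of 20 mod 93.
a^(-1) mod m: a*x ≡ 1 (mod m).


Use the extended Euclidean algorithm on (93, 20); each row r = 93*s + 20*t:
r=93, s=1, t=0
r=20, s=0, t=1
q=4: r=13, s=1, t=-4   [93*(1) + 20*(-4) = 13]
q=1: r=7, s=-1, t=5   [93*(-1) + 20*(5) = 7]
q=1: r=6, s=2, t=-9   [93*(2) + 20*(-9) = 6]
q=1: r=1, s=-3, t=14   [93*(-3) + 20*(14) = 1]
q=6: r=0, s=20, t=-93   [93*(20) + 20*(-93) = 0]
GCD = 1 with t = 14, so 20*(14) ≡ 1 (mod 93)
Inverse = 14 mod 93 = 14
Check: 20 * 14 = 280 ≡ 1 (mod 93)

20^(-1) ≡ 14 (mod 93)


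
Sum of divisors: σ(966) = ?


Divisors of 966: 1, 2, 3, 6, 7, 14, 21, 23, 42, 46, 69, 138, 161, 322, 483, 966
Sum = 1 + 2 + 3 + 6 + 7 + 14 + 21 + 23 + 42 + 46 + 69 + 138 + 161 + 322 + 483 + 966 = 2304

σ(966) = 2304


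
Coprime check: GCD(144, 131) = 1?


Euclidean algorithm:
144 = 1 * 131 + 13
131 = 10 * 13 + 1
13 = 13 * 1 + 0
GCD(144, 131) = 1

Yes, coprime (GCD = 1)


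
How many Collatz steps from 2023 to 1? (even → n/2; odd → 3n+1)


2023 → 6070 → 3035 → 9106 → 4553 → 13660 → 6830 → 3415 → 10246 → 5123 → 15370 → 7685 → 23056 → 11528 → 5764 → 2882 → 1441 → 4324 → 2162 → 1081 → 3244 → 1622 → 811 → 2434 → 1217 → 3652 → 1826 → 913 → 2740 → 1370 → 685 → 2056 → 1028 → 514 → 257 → 772 → 386 → 193 → 580 → 290 → 145 → 436 → 218 → 109 → 328 → 164 → 82 → 41 → 124 → 62 → 31 → 94 → 47 → 142 → 71 → 214 → 107 → 322 → 161 → 484 → 242 → 121 → 364 → 182 → 91 → 274 → 137 → 412 → 206 → 103 → 310 → 155 → 466 → 233 → 700 → 350 → 175 → 526 → 263 → 790 → 395 → 1186 → 593 → 1780 → 890 → 445 → 1336 → 668 → 334 → 167 → 502 → 251 → 754 → 377 → 1132 → 566 → 283 → 850 → 425 → 1276 → 638 → 319 → 958 → 479 → 1438 → 719 → 2158 → 1079 → 3238 → 1619 → 4858 → 2429 → 7288 → 3644 → 1822 → 911 → 2734 → 1367 → 4102 → 2051 → 6154 → 3077 → 9232 → 4616 → 2308 → 1154 → 577 → 1732 → 866 → 433 → 1300 → 650 → 325 → 976 → 488 → 244 → 122 → 61 → 184 → 92 → 46 → 23 → 70 → 35 → 106 → 53 → 160 → 80 → 40 → 20 → 10 → 5 → 16 → 8 → 4 → 2 → 1
Total steps = 156

156 steps


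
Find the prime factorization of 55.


55 / 5 = 11
11 / 11 = 1
55 = 5 × 11


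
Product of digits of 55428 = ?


5 × 5 × 4 × 2 × 8 = 1600


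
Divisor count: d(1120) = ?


1120 = 2^5 × 5^1 × 7^1
d(1120) = (5+1) × (1+1) × (1+1) = 24

24 divisors


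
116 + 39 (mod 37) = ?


116 + 39 = 155
155 mod 37 = 7


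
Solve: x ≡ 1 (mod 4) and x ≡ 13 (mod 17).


M = 4*17 = 68
M1 = M/4 = 17, M2 = M/17 = 4
M1^(-1) mod 4 = 1, M2^(-1) mod 17 = 13
x = 1*17*1 + 13*4*13 = 693
693 mod 68 = 13
Check: 13 mod 4 = 1 ✓, 13 mod 17 = 13 ✓

x ≡ 13 (mod 68)


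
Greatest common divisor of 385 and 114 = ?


385 = 3 * 114 + 43
114 = 2 * 43 + 28
43 = 1 * 28 + 15
28 = 1 * 15 + 13
15 = 1 * 13 + 2
13 = 6 * 2 + 1
2 = 2 * 1 + 0
GCD = 1


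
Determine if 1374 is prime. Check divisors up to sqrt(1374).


1374 / 2 = 687 (exact division)
1374 is NOT prime.

No, 1374 is not prime


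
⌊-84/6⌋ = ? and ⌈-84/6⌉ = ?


-84/6 = -14.0000
floor = -14
ceil = -14

floor = -14, ceil = -14


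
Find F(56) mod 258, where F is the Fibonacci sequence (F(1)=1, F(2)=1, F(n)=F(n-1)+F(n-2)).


F(k) mod 258 for k=1..56:
1, 1, 2, 3, 5, 8, 13, 21, 34, 55, 89, 144, 233, 119, 94, 213, 49, 4, 53, 57, 110, 167, 19, 186, 205, 133, 80, 213, 35, 248, 25, 15, 40, 55, 95, 150, 245, 137, 124, 3, 127, 130, 257, 129, 128, 257, 127, 126, 253, 121, 116, 237, 95, 74, 169, 243
F(56) mod 258 = 243


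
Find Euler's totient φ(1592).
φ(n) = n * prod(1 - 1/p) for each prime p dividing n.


1592 = 2^3 × 199
Prime factors: 2, 199
φ(1592) = 1592 × (1-1/2) × (1-1/199)
= 1592 × 1/2 × 198/199 = 792

φ(1592) = 792


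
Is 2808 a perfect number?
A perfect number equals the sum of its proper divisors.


Proper divisors of 2808: 1, 2, 3, 4, 6, 8, 9, 12, 13, 18, 24, 26, 27, 36, 39, 52, 54, 72, 78, 104, 108, 117, 156, 216, 234, 312, 351, 468, 702, 936, 1404
Sum = 1 + 2 + 3 + 4 + 6 + 8 + 9 + 12 + 13 + 18 + 24 + 26 + 27 + 36 + 39 + 52 + 54 + 72 + 78 + 104 + 108 + 117 + 156 + 216 + 234 + 312 + 351 + 468 + 702 + 936 + 1404 = 5592

No, 2808 is not perfect (5592 ≠ 2808)


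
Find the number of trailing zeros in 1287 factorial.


floor(1287/5) = 257
floor(1287/25) = 51
floor(1287/125) = 10
floor(1287/625) = 2
Total = 320

320 trailing zeros


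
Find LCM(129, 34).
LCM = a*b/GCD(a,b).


GCD(129, 34) = 1
LCM = 129*34/1 = 4386/1 = 4386

LCM = 4386


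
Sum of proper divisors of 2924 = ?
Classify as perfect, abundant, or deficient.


Proper divisors: 1, 2, 4, 17, 34, 43, 68, 86, 172, 731, 1462
Sum = 1 + 2 + 4 + 17 + 34 + 43 + 68 + 86 + 172 + 731 + 1462 = 2620
2620 < 2924 → deficient

s(2924) = 2620 (deficient)


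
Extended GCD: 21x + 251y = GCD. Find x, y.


Tabular extended Euclidean (each row: r = 21*s + 251*t):
r=21, s=1, t=0
r=251, s=0, t=1
q=0: r=21, s=1, t=0   [21*(1) + 251*(0) = 21]
q=11: r=20, s=-11, t=1   [21*(-11) + 251*(1) = 20]
q=1: r=1, s=12, t=-1   [21*(12) + 251*(-1) = 1]
q=20: r=0, s=-251, t=21   [21*(-251) + 251*(21) = 0]
GCD = 1; from the row with r=1: x=12, y=-1
Check: 21*(12) + 251*(-1) = 252 - 251 = 1

GCD = 1, x = 12, y = -1


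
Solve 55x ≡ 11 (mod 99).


GCD(55, 99) = 11 divides 11
Divide: 5x ≡ 1 (mod 9)
x ≡ 2 (mod 9)


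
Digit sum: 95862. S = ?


9 + 5 + 8 + 6 + 2 = 30


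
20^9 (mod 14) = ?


20^1 mod 14 = 6
20^2 mod 14 = 8
20^3 mod 14 = 6
20^4 mod 14 = 8
20^5 mod 14 = 6
20^6 mod 14 = 8
20^7 mod 14 = 6
20^8 mod 14 = 8
20^9 mod 14 = 6


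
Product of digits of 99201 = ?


9 × 9 × 2 × 0 × 1 = 0


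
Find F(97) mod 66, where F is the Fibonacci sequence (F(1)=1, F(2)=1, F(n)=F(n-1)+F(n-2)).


F(k) mod 66 for k=1..97:
1, 1, 2, 3, 5, 8, 13, 21, 34, 55, 23, 12, 35, 47, 16, 63, 13, 10, 23, 33, 56, 23, 13, 36, 49, 19, 2, 21, 23, 44, 1, 45, 46, 25, 5, 30, 35, 65, 34, 33, 1, 34, 35, 3, 38, 41, 13, 54, 1, 55, 56, 45, 35, 14, 49, 63, 46, 43, 23, 0, 23, 23, 46, 3, 49, 52, 35, 21, 56, 11, 1, 12, 13, 25, 38, 63, 35, 32, 1, 33, 34, 1, 35, 36, 5, 41, 46, 21, 1, 22, 23, 45, 2, 47, 49, 30, 13
F(97) mod 66 = 13


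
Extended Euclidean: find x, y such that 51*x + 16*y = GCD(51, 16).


Tabular extended Euclidean (each row: r = 51*s + 16*t):
r=51, s=1, t=0
r=16, s=0, t=1
q=3: r=3, s=1, t=-3   [51*(1) + 16*(-3) = 3]
q=5: r=1, s=-5, t=16   [51*(-5) + 16*(16) = 1]
q=3: r=0, s=16, t=-51   [51*(16) + 16*(-51) = 0]
GCD = 1; from the row with r=1: x=-5, y=16
Check: 51*(-5) + 16*(16) = -255 + 256 = 1

GCD = 1, x = -5, y = 16


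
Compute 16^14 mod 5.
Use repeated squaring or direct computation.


16^1 mod 5 = 1
16^2 mod 5 = 1
16^3 mod 5 = 1
16^4 mod 5 = 1
16^5 mod 5 = 1
16^6 mod 5 = 1
16^7 mod 5 = 1
16^8 mod 5 = 1
16^9 mod 5 = 1
16^10 mod 5 = 1
16^11 mod 5 = 1
16^12 mod 5 = 1
16^13 mod 5 = 1
16^14 mod 5 = 1


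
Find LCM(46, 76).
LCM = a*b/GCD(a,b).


GCD(46, 76) = 2
LCM = 46*76/2 = 3496/2 = 1748

LCM = 1748


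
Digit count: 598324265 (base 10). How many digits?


598324265 has 9 digits in base 10
floor(log10(598324265)) + 1 = floor(8.7769) + 1 = 9

9 digits (base 10)


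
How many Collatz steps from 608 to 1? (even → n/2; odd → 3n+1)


608 → 304 → 152 → 76 → 38 → 19 → 58 → 29 → 88 → 44 → 22 → 11 → 34 → 17 → 52 → 26 → 13 → 40 → 20 → 10 → 5 → 16 → 8 → 4 → 2 → 1
Total steps = 25

25 steps


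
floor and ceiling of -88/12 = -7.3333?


-88/12 = -7.3333
floor = -8
ceil = -7

floor = -8, ceil = -7


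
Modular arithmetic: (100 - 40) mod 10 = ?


100 - 40 = 60
60 mod 10 = 0


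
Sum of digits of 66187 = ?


6 + 6 + 1 + 8 + 7 = 28


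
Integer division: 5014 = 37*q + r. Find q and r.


5014 = 37 * 135 + 19
Check: 4995 + 19 = 5014

q = 135, r = 19


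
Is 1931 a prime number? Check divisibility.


Check divisors up to sqrt(1931) = 43.9431
No divisors found.
1931 is prime.

Yes, 1931 is prime


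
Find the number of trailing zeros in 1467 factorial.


floor(1467/5) = 293
floor(1467/25) = 58
floor(1467/125) = 11
floor(1467/625) = 2
Total = 364

364 trailing zeros


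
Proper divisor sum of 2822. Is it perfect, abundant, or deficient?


Proper divisors: 1, 2, 17, 34, 83, 166, 1411
Sum = 1 + 2 + 17 + 34 + 83 + 166 + 1411 = 1714
1714 < 2822 → deficient

s(2822) = 1714 (deficient)


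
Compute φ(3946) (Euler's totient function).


3946 = 2 × 1973
Prime factors: 2, 1973
φ(3946) = 3946 × (1-1/2) × (1-1/1973)
= 3946 × 1/2 × 1972/1973 = 1972

φ(3946) = 1972
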